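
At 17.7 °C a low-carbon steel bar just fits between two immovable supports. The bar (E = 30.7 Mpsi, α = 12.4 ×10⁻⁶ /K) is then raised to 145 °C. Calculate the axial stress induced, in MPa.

E = 30.7 Mpsi = 211.7 GPa.
ΔT = 127.3 K. Constrained thermal stress σ = E·α·ΔT = 211.7×10³ MPa × 12.4×10⁻⁶ × 127.3 = 334 MPa (compressive).

334 MPa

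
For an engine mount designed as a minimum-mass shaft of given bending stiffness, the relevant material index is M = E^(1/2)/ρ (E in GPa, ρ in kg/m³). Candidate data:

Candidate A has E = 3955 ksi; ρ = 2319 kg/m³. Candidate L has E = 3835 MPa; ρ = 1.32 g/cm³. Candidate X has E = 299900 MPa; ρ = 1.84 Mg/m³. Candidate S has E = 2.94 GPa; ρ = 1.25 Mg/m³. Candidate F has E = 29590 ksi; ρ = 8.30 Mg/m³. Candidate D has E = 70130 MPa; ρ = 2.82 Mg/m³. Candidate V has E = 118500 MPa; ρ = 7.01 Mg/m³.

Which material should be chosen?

candidate X

Convert each candidate to consistent units, then evaluate M:
  candidate A: E = 27.27 GPa, ρ = 2319 kg/m³
  candidate L: E = 3.835 GPa, ρ = 1320 kg/m³
  candidate X: E = 299.9 GPa, ρ = 1840 kg/m³
  candidate S: E = 2.940 GPa, ρ = 1250 kg/m³
  candidate F: E = 204.0 GPa, ρ = 8300 kg/m³
  candidate D: E = 70.13 GPa, ρ = 2820 kg/m³
  candidate V: E = 118.5 GPa, ρ = 7010 kg/m³
  candidate X: M = 9.41×10⁻³
  candidate D: M = 2.97×10⁻³
  candidate A: M = 2.25×10⁻³
  candidate F: M = 1.72×10⁻³
  candidate V: M = 1.55×10⁻³
  candidate L: M = 1.48×10⁻³
  candidate S: M = 1.37×10⁻³
Candidate X has the largest M.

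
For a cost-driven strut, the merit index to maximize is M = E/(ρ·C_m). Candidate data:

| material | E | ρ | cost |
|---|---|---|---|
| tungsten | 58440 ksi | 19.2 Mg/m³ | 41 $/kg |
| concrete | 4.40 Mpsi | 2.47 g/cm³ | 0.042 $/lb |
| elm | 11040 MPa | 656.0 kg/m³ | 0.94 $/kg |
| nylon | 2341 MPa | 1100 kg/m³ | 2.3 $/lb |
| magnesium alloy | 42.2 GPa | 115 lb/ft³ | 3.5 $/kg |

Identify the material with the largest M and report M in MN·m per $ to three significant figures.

Convert each candidate to consistent units, then evaluate M:
  tungsten: E = 402.9 GPa, ρ = 19200 kg/m³, cost = 41.00 $/kg
  concrete: E = 30.34 GPa, ρ = 2470 kg/m³, cost = 0.09259 $/kg
  elm: E = 11.04 GPa, ρ = 656.0 kg/m³, cost = 0.9400 $/kg
  nylon: E = 2.341 GPa, ρ = 1100 kg/m³, cost = 5.071 $/kg
  magnesium alloy: E = 42.20 GPa, ρ = 1842 kg/m³, cost = 3.500 $/kg
  concrete: M = 133 MN·m per $
  elm: M = 17.9 MN·m per $
  magnesium alloy: M = 6.55 MN·m per $
  tungsten: M = 0.512 MN·m per $
  nylon: M = 0.420 MN·m per $
The maximum is for concrete.

concrete, M = 133 MN·m per $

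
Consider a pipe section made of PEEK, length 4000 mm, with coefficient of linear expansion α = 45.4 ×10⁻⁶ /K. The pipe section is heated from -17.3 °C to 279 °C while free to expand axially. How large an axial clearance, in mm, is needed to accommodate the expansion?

53.8 mm

ΔT = 279 − (-17.3) = 296.3 K.
ΔL = α·L₀·ΔT = 45.4×10⁻⁶ × 4000 mm × 296.3 K = 53.8 mm.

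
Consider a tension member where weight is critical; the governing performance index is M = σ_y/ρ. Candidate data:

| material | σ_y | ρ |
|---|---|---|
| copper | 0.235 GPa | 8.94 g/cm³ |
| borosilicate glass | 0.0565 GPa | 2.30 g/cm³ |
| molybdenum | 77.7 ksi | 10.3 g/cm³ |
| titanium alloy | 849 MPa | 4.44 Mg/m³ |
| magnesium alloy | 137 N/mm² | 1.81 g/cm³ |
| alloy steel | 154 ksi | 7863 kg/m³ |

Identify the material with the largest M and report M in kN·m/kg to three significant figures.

titanium alloy, M = 191 kN·m/kg

Convert each candidate to consistent units, then evaluate M:
  copper: σ_y = 235.0 MPa, ρ = 8940 kg/m³
  borosilicate glass: σ_y = 56.50 MPa, ρ = 2300 kg/m³
  molybdenum: σ_y = 535.7 MPa, ρ = 10300 kg/m³
  titanium alloy: σ_y = 849.0 MPa, ρ = 4440 kg/m³
  magnesium alloy: σ_y = 137.0 MPa, ρ = 1810 kg/m³
  alloy steel: σ_y = 1062 MPa, ρ = 7863 kg/m³
  titanium alloy: M = 191 kN·m/kg
  alloy steel: M = 135 kN·m/kg
  magnesium alloy: M = 75.7 kN·m/kg
  molybdenum: M = 52.0 kN·m/kg
  copper: M = 26.3 kN·m/kg
  borosilicate glass: M = 24.6 kN·m/kg
The maximum is for titanium alloy.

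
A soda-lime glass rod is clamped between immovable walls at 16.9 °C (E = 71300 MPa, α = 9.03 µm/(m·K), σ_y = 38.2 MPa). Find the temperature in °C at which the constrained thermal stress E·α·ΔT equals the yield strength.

76.2 °C

E = 71300 MPa = 71.30 GPa.
E·α·ΔT = 38.20 MPa ⇒ ΔT = 38.20 / (71.30×10³ × 9.03×10⁻⁶) = 59.33 K.
T = 16.9 + 59.33 = 76.23 °C.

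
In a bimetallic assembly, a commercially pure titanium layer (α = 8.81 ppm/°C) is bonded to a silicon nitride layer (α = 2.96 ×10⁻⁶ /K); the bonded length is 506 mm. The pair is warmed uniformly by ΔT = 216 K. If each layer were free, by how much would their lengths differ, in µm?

639 µm

Δα = |8.81 − 2.96|×10⁻⁶/K = 5.85×10⁻⁶/K.
ΔL_mismatch = Δα·L·ΔT = 5.85×10⁻⁶ × 506.0 mm × 216.0 K = 639 µm.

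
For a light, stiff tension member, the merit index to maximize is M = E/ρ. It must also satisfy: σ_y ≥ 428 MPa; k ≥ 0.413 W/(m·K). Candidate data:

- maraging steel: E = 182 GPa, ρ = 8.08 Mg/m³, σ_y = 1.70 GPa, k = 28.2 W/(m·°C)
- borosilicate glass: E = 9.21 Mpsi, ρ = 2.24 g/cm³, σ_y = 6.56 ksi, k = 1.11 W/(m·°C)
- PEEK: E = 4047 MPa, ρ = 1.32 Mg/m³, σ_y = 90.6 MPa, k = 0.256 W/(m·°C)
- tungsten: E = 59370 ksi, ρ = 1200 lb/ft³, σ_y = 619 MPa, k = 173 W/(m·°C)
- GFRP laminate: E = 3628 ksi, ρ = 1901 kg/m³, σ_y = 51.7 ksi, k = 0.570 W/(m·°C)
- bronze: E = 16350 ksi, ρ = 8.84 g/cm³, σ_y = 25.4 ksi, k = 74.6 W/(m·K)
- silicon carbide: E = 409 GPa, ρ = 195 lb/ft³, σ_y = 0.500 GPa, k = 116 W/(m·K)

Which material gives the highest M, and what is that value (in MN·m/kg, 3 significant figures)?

Screen on constraints: σ_y ≥ 428 MPa; k ≥ 0.413 W/(m·K). Survivors: maraging steel, tungsten, silicon carbide.
Putting every candidate on a common basis:
  maraging steel: E = 182.0 GPa, ρ = 8080 kg/m³
  tungsten: E = 409.3 GPa, ρ = 19220 kg/m³
  silicon carbide: E = 409.0 GPa, ρ = 3124 kg/m³
  silicon carbide: M = 131 MN·m/kg
  maraging steel: M = 22.5 MN·m/kg
  tungsten: M = 21.3 MN·m/kg
Highest index: silicon carbide.

silicon carbide, M = 131 MN·m/kg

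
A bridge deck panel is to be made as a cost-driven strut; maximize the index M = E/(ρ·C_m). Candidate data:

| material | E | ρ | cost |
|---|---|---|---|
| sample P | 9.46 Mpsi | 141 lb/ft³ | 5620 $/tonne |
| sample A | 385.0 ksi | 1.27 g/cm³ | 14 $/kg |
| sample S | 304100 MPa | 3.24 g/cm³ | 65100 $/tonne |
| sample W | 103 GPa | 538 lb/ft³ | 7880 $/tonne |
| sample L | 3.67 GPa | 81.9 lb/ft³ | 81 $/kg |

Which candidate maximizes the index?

Normalizing units and computing the index:
  sample P: E = 65.22 GPa, ρ = 2259 kg/m³, cost = 5.620 $/kg
  sample A: E = 2.654 GPa, ρ = 1270 kg/m³, cost = 14.00 $/kg
  sample S: E = 304.1 GPa, ρ = 3240 kg/m³, cost = 65.10 $/kg
  sample W: E = 103.0 GPa, ρ = 8618 kg/m³, cost = 7.880 $/kg
  sample L: E = 3.670 GPa, ρ = 1312 kg/m³, cost = 81.00 $/kg
  sample P: M = 5.14 MN·m per $
  sample W: M = 1.52 MN·m per $
  sample S: M = 1.44 MN·m per $
  sample A: M = 0.149 MN·m per $
  sample L: M = 0.0345 MN·m per $
Sample P has the largest M.

sample P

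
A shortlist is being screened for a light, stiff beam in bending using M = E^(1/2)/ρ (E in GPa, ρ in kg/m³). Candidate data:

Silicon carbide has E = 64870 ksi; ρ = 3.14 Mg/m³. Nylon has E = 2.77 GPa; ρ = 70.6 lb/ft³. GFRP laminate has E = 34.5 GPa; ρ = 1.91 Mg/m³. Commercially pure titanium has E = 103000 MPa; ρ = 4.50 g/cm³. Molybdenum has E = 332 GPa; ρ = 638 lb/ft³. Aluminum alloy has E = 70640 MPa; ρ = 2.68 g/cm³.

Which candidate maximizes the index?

Convert each candidate to consistent units, then evaluate M:
  silicon carbide: E = 447.3 GPa, ρ = 3140 kg/m³
  nylon: E = 2.770 GPa, ρ = 1131 kg/m³
  GFRP laminate: E = 34.50 GPa, ρ = 1910 kg/m³
  commercially pure titanium: E = 103.0 GPa, ρ = 4500 kg/m³
  molybdenum: E = 332.0 GPa, ρ = 10220 kg/m³
  aluminum alloy: E = 70.64 GPa, ρ = 2680 kg/m³
  silicon carbide: M = 6.74×10⁻³
  aluminum alloy: M = 3.14×10⁻³
  GFRP laminate: M = 3.08×10⁻³
  commercially pure titanium: M = 2.26×10⁻³
  molybdenum: M = 1.78×10⁻³
  nylon: M = 1.47×10⁻³
Silicon carbide ranks first.

silicon carbide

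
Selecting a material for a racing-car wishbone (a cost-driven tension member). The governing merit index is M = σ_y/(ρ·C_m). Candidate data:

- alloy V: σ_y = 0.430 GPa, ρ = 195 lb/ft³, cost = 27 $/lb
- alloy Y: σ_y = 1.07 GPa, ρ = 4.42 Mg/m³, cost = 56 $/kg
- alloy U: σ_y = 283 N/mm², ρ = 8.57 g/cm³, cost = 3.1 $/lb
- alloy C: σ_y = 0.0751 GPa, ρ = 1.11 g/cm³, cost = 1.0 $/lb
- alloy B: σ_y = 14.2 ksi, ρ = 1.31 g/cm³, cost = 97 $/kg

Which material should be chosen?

alloy C

Normalizing units and computing the index:
  alloy V: σ_y = 430.0 MPa, ρ = 3124 kg/m³, cost = 59.52 $/kg
  alloy Y: σ_y = 1070 MPa, ρ = 4420 kg/m³, cost = 56.00 $/kg
  alloy U: σ_y = 283.0 MPa, ρ = 8570 kg/m³, cost = 6.834 $/kg
  alloy C: σ_y = 75.10 MPa, ρ = 1110 kg/m³, cost = 2.205 $/kg
  alloy B: σ_y = 97.91 MPa, ρ = 1310 kg/m³, cost = 97.00 $/kg
  alloy C: M = 30.7 kN·m per $
  alloy U: M = 4.83 kN·m per $
  alloy Y: M = 4.32 kN·m per $
  alloy V: M = 2.31 kN·m per $
  alloy B: M = 0.770 kN·m per $
The maximum is for alloy C.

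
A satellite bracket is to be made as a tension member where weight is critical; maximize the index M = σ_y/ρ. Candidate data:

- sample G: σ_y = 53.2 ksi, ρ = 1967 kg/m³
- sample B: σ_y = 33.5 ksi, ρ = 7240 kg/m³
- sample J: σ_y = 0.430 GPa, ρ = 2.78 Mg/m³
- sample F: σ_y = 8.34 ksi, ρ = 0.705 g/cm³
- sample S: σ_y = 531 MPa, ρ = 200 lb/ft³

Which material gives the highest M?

Convert each candidate to consistent units, then evaluate M:
  sample G: σ_y = 366.8 MPa, ρ = 1967 kg/m³
  sample B: σ_y = 231.0 MPa, ρ = 7240 kg/m³
  sample J: σ_y = 430.0 MPa, ρ = 2780 kg/m³
  sample F: σ_y = 57.50 MPa, ρ = 705.0 kg/m³
  sample S: σ_y = 531.0 MPa, ρ = 3204 kg/m³
  sample G: M = 186 kN·m/kg
  sample S: M = 166 kN·m/kg
  sample J: M = 155 kN·m/kg
  sample F: M = 81.6 kN·m/kg
  sample B: M = 31.9 kN·m/kg
Highest index: sample G.

sample G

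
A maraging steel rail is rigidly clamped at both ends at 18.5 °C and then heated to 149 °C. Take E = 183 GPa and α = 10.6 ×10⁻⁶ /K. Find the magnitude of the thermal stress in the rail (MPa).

253 MPa

ΔT = 130.5 K. Constrained thermal stress σ = E·α·ΔT = 183.0×10³ MPa × 10.6×10⁻⁶ × 130.5 = 253 MPa (compressive).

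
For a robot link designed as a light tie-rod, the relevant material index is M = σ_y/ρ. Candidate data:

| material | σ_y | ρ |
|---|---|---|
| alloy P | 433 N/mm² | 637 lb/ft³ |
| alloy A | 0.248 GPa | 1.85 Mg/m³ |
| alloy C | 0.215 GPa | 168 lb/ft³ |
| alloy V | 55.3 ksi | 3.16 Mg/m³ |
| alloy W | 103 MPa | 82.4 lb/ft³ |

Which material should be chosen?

alloy A

Putting every candidate on a common basis:
  alloy P: σ_y = 433.0 MPa, ρ = 10200 kg/m³
  alloy A: σ_y = 248.0 MPa, ρ = 1850 kg/m³
  alloy C: σ_y = 215.0 MPa, ρ = 2691 kg/m³
  alloy V: σ_y = 381.3 MPa, ρ = 3160 kg/m³
  alloy W: σ_y = 103.0 MPa, ρ = 1320 kg/m³
  alloy A: M = 134 kN·m/kg
  alloy V: M = 121 kN·m/kg
  alloy C: M = 79.9 kN·m/kg
  alloy W: M = 78.0 kN·m/kg
  alloy P: M = 42.4 kN·m/kg
Highest index: alloy A.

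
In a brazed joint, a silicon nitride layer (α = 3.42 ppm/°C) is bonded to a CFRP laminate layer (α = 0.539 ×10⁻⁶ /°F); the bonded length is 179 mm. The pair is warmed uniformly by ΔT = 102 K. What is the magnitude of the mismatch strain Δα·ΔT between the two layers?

2.50×10⁻⁴

CFRP laminate: α = 0.539×10⁻⁶/°F × 9/5 = 0.970×10⁻⁶/K.
Δα = |3.42 − 0.970|×10⁻⁶/K = 2.45×10⁻⁶/K.
Mismatch strain = Δα·ΔT = 2.45×10⁻⁶ × 102.0 = 2.50×10⁻⁴.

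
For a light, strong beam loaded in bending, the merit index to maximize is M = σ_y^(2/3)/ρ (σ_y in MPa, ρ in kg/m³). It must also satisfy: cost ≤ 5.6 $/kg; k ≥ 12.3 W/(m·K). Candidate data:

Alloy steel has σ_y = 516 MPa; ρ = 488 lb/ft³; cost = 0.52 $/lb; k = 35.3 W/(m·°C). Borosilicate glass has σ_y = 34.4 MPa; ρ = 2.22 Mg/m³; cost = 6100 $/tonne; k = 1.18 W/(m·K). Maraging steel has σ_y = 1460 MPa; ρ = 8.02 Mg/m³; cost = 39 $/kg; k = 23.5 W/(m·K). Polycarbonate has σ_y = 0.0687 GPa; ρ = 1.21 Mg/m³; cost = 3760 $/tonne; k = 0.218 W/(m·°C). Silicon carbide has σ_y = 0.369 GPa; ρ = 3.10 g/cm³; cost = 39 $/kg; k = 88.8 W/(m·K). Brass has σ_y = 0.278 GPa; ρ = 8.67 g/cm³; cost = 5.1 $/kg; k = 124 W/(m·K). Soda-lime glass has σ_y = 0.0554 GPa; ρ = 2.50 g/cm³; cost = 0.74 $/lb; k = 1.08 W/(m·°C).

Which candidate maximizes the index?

Screen on constraints: cost ≤ 5.6 $/kg; k ≥ 12.3 W/(m·K). Survivors: alloy steel, brass.
Normalizing units and computing the index:
  alloy steel: σ_y = 516.0 MPa, ρ = 7817 kg/m³
  brass: σ_y = 278.0 MPa, ρ = 8670 kg/m³
  alloy steel: M = 8.23×10⁻³
  brass: M = 4.91×10⁻³
Highest index: alloy steel.

alloy steel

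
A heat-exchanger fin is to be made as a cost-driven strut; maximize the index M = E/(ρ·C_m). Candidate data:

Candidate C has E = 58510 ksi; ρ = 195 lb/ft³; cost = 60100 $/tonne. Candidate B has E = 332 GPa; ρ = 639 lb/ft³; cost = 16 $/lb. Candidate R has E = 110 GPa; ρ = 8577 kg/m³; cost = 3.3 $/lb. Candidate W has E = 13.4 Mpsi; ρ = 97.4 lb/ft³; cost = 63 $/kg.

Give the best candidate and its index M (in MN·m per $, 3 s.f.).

In SI units:
  candidate C: E = 403.4 GPa, ρ = 3124 kg/m³, cost = 60.10 $/kg
  candidate B: E = 332.0 GPa, ρ = 10240 kg/m³, cost = 35.27 $/kg
  candidate R: E = 110.0 GPa, ρ = 8577 kg/m³, cost = 7.275 $/kg
  candidate W: E = 92.39 GPa, ρ = 1560 kg/m³, cost = 63.00 $/kg
  candidate C: M = 2.15 MN·m per $
  candidate R: M = 1.76 MN·m per $
  candidate W: M = 0.940 MN·m per $
  candidate B: M = 0.920 MN·m per $
Candidate C ranks first.

candidate C, M = 2.15 MN·m per $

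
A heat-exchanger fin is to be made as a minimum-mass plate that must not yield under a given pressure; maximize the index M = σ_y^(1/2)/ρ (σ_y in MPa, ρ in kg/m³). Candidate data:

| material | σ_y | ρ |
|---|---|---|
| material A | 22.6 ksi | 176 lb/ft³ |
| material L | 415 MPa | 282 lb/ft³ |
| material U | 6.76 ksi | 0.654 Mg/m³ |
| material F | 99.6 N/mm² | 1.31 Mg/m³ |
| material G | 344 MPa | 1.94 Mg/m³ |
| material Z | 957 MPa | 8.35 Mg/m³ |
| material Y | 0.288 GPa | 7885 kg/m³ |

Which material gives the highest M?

In SI units:
  material A: σ_y = 155.8 MPa, ρ = 2819 kg/m³
  material L: σ_y = 415.0 MPa, ρ = 4517 kg/m³
  material U: σ_y = 46.61 MPa, ρ = 654.0 kg/m³
  material F: σ_y = 99.60 MPa, ρ = 1310 kg/m³
  material G: σ_y = 344.0 MPa, ρ = 1940 kg/m³
  material Z: σ_y = 957.0 MPa, ρ = 8350 kg/m³
  material Y: σ_y = 288.0 MPa, ρ = 7885 kg/m³
  material U: M = 10.4×10⁻³
  material G: M = 9.56×10⁻³
  material F: M = 7.62×10⁻³
  material L: M = 4.51×10⁻³
  material A: M = 4.43×10⁻³
  material Z: M = 3.70×10⁻³
  material Y: M = 2.15×10⁻³
Material U ranks first.

material U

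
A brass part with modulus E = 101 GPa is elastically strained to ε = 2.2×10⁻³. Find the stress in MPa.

222 MPa

σ = E·ε = 101000 MPa × 2.2×10⁻³ = 222 MPa.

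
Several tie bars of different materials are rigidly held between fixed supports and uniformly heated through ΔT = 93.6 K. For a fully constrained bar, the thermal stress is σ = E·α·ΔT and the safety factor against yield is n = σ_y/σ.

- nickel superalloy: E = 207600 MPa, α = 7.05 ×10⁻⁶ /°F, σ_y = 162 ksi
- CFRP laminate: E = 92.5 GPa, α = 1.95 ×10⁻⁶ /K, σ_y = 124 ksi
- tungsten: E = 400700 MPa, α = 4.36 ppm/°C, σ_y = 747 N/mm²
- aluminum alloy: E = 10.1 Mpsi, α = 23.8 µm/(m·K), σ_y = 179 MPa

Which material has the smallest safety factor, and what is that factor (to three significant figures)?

aluminum alloy, n = 1.15

In consistent units (E in GPa, α in ×10⁻⁶/K, σ_y in MPa):
  nickel superalloy: E = 207.6, α = 12.7, σ_y = 1117 → σ = 247 MPa, n = 4.53
  CFRP laminate: E = 92.50, α = 1.95, σ_y = 855.0 → σ = 16.9 MPa, n = 50.6
  tungsten: E = 400.7, α = 4.36, σ_y = 747.0 → σ = 164 MPa, n = 4.57
  aluminum alloy: E = 69.64, α = 23.8, σ_y = 179.0 → σ = 155 MPa, n = 1.15
Aluminum alloy has the lowest safety factor, n = 1.15.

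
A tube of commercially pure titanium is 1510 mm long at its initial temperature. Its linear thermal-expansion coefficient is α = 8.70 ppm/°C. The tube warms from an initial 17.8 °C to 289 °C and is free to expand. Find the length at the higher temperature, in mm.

1513.6 mm

ΔT = 289 − 17.8 = 271.2 K.
ΔL = α·L₀·ΔT = 8.70×10⁻⁶ × 1510 mm × 271.2 K = 3.56 mm.
L = L₀ + ΔL = 1510 + 3.56 = 1513.6 mm.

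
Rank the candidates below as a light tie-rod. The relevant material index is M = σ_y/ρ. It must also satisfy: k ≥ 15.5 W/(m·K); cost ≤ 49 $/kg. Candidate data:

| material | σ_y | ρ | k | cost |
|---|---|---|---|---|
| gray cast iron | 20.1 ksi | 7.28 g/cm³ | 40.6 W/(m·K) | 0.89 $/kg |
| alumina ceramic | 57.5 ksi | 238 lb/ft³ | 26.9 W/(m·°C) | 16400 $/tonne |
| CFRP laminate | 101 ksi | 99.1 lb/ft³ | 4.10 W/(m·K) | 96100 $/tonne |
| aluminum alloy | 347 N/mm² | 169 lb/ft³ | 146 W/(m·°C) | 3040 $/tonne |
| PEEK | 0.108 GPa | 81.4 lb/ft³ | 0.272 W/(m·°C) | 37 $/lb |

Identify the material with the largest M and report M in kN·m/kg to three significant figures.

aluminum alloy, M = 128 kN·m/kg

Screen on constraints: k ≥ 15.5 W/(m·K); cost ≤ 49 $/kg. Survivors: gray cast iron, alumina ceramic, aluminum alloy.
Normalizing units and computing the index:
  gray cast iron: σ_y = 138.6 MPa, ρ = 7280 kg/m³
  alumina ceramic: σ_y = 396.4 MPa, ρ = 3812 kg/m³
  aluminum alloy: σ_y = 347.0 MPa, ρ = 2707 kg/m³
  aluminum alloy: M = 128 kN·m/kg
  alumina ceramic: M = 104 kN·m/kg
  gray cast iron: M = 19.0 kN·m/kg
Aluminum alloy ranks first.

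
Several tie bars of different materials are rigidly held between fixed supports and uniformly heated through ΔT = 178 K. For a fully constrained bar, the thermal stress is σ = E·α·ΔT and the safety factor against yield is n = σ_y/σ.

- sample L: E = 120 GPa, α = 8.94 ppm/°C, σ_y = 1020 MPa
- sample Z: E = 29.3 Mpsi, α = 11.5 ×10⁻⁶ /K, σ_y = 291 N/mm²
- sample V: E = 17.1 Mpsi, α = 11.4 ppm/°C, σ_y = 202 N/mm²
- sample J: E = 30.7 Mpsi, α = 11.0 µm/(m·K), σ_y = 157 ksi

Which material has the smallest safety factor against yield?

Converting E to GPa, α to ×10⁻⁶/K, σ_y to MPa, then σ and n for each:
  sample L: E = 120.0, α = 8.94, σ_y = 1020 → σ = 191 MPa, n = 5.34
  sample Z: E = 202.0, α = 11.5, σ_y = 291.0 → σ = 414 MPa, n = 0.704
  sample V: E = 117.9, α = 11.4, σ_y = 202.0 → σ = 239 MPa, n = 0.844
  sample J: E = 211.7, α = 11.0, σ_y = 1082 → σ = 414 MPa, n = 2.61
Smallest n: sample Z with n = 0.704.

sample Z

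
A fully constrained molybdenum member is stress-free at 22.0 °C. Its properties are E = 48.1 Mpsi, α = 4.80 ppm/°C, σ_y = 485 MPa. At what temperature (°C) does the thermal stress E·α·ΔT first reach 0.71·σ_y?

E = 48.1 Mpsi = 331.6 GPa.
E·α·ΔT = 344.3 MPa ⇒ ΔT = 344.3 / (331.6×10³ × 4.80×10⁻⁶) = 216.3 K.
T = 22.0 + 216.3 = 238.3 °C.

238 °C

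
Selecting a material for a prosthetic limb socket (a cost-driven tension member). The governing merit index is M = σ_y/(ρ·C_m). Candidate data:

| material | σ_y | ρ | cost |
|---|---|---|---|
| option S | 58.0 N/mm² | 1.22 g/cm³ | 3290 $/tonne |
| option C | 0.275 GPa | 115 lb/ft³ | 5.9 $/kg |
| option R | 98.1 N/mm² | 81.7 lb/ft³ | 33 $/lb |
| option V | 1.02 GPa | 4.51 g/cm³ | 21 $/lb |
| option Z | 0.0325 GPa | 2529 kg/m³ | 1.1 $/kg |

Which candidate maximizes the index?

option C

Normalizing units and computing the index:
  option S: σ_y = 58.00 MPa, ρ = 1220 kg/m³, cost = 3.290 $/kg
  option C: σ_y = 275.0 MPa, ρ = 1842 kg/m³, cost = 5.900 $/kg
  option R: σ_y = 98.10 MPa, ρ = 1309 kg/m³, cost = 72.75 $/kg
  option V: σ_y = 1020 MPa, ρ = 4510 kg/m³, cost = 46.30 $/kg
  option Z: σ_y = 32.50 MPa, ρ = 2529 kg/m³, cost = 1.100 $/kg
  option C: M = 25.3 kN·m per $
  option S: M = 14.5 kN·m per $
  option Z: M = 11.7 kN·m per $
  option V: M = 4.89 kN·m per $
  option R: M = 1.03 kN·m per $
Highest index: option C.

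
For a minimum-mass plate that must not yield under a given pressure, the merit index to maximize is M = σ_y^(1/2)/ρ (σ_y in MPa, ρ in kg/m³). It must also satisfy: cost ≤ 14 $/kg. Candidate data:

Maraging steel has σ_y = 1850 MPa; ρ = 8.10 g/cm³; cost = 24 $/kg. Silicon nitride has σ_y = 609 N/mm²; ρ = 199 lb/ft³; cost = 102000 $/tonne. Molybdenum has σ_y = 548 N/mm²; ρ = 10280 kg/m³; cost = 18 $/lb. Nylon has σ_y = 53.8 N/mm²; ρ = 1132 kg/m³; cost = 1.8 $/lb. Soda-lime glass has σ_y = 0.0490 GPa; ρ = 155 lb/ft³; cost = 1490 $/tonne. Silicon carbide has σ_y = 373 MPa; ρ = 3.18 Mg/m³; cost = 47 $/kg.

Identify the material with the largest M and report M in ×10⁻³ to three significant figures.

nylon, M = 6.48×10⁻³

Screen on constraints: cost ≤ 14 $/kg. Survivors: nylon, soda-lime glass.
Convert each candidate to consistent units, then evaluate M:
  nylon: σ_y = 53.80 MPa, ρ = 1132 kg/m³
  soda-lime glass: σ_y = 49.00 MPa, ρ = 2483 kg/m³
  nylon: M = 6.48×10⁻³
  soda-lime glass: M = 2.82×10⁻³
The maximum is for nylon.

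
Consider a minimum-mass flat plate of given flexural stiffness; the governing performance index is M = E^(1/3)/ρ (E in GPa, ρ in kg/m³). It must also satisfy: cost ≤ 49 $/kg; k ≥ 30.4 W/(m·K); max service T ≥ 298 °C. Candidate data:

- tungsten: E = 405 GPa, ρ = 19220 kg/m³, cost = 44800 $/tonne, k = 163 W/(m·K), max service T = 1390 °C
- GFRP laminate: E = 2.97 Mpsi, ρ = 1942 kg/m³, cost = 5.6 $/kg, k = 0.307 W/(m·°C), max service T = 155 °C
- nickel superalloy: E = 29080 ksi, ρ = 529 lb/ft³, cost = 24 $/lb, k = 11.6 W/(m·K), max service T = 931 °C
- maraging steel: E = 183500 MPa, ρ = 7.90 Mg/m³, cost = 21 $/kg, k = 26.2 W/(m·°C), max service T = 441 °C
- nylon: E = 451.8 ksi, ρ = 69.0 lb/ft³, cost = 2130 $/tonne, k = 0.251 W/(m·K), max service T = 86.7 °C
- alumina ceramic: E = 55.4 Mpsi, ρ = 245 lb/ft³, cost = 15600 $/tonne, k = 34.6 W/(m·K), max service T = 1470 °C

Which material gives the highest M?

Screen on constraints: cost ≤ 49 $/kg; k ≥ 30.4 W/(m·K); max service T ≥ 298 °C. Survivors: tungsten, alumina ceramic.
Putting every candidate on a common basis:
  tungsten: E = 405.0 GPa, ρ = 19220 kg/m³
  alumina ceramic: E = 382.0 GPa, ρ = 3925 kg/m³
  alumina ceramic: M = 1.85×10⁻³
  tungsten: M = 0.385×10⁻³
The maximum is for alumina ceramic.

alumina ceramic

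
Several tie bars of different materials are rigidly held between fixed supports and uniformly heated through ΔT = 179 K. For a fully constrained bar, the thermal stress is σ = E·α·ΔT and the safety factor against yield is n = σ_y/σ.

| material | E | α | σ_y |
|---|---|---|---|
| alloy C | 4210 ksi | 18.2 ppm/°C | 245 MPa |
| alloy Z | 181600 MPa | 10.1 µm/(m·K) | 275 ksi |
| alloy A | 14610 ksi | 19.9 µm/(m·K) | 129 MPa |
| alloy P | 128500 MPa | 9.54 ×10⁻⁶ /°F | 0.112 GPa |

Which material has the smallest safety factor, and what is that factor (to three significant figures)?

alloy P, n = 0.284

With everything in SI (GPa, ×10⁻⁶/K, MPa):
  alloy C: E = 29.03, α = 18.2, σ_y = 245.0 → σ = 94.6 MPa, n = 2.59
  alloy Z: E = 181.6, α = 10.1, σ_y = 1896 → σ = 328 MPa, n = 5.78
  alloy A: E = 100.7, α = 19.9, σ_y = 129.0 → σ = 359 MPa, n = 0.360
  alloy P: E = 128.5, α = 17.2, σ_y = 112.0 → σ = 395 MPa, n = 0.284
The minimum is alloy P at n = 0.284.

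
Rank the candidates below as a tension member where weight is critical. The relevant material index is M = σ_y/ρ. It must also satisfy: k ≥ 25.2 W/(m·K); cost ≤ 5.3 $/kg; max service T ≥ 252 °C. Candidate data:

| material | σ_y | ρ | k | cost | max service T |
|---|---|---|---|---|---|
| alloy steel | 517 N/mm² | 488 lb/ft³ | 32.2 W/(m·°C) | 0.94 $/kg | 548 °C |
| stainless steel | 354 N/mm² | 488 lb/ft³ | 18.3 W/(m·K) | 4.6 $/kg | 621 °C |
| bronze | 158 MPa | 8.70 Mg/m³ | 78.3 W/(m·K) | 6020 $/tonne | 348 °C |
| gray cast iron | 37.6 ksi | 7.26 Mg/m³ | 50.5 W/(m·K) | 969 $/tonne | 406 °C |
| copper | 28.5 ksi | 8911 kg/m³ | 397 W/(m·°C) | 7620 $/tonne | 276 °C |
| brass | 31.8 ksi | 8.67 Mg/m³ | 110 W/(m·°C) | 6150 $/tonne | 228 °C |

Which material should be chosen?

alloy steel

Screen on constraints: k ≥ 25.2 W/(m·K); cost ≤ 5.3 $/kg; max service T ≥ 252 °C. Survivors: alloy steel, gray cast iron.
In SI units:
  alloy steel: σ_y = 517.0 MPa, ρ = 7817 kg/m³
  gray cast iron: σ_y = 259.2 MPa, ρ = 7260 kg/m³
  alloy steel: M = 66.1 kN·m/kg
  gray cast iron: M = 35.7 kN·m/kg
Highest index: alloy steel.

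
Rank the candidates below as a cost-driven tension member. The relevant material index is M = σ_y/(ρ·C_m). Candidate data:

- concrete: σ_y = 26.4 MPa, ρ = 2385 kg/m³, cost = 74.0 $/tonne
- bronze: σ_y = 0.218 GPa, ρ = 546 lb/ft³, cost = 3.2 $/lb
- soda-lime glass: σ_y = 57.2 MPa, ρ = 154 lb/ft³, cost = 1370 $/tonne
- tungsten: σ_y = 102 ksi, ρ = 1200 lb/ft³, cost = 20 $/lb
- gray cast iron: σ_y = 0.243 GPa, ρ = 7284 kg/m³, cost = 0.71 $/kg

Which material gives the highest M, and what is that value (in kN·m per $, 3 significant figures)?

concrete, M = 150 kN·m per $

Putting every candidate on a common basis:
  concrete: σ_y = 26.40 MPa, ρ = 2385 kg/m³, cost = 0.07400 $/kg
  bronze: σ_y = 218.0 MPa, ρ = 8746 kg/m³, cost = 7.055 $/kg
  soda-lime glass: σ_y = 57.20 MPa, ρ = 2467 kg/m³, cost = 1.370 $/kg
  tungsten: σ_y = 703.3 MPa, ρ = 19220 kg/m³, cost = 44.09 $/kg
  gray cast iron: σ_y = 243.0 MPa, ρ = 7284 kg/m³, cost = 0.7100 $/kg
  concrete: M = 150 kN·m per $
  gray cast iron: M = 47.0 kN·m per $
  soda-lime glass: M = 16.9 kN·m per $
  bronze: M = 3.53 kN·m per $
  tungsten: M = 0.830 kN·m per $
Highest index: concrete.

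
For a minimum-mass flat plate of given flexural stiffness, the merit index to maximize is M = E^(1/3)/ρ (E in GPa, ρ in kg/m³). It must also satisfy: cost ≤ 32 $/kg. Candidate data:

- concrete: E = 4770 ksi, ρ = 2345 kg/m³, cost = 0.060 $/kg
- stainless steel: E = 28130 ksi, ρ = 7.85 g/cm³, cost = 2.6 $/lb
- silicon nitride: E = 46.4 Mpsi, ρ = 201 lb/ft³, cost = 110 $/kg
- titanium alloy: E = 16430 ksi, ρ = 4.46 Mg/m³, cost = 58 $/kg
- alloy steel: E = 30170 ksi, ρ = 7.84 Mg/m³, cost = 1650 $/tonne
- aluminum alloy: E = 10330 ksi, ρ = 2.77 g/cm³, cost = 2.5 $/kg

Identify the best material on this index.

aluminum alloy

Screen on constraints: cost ≤ 32 $/kg. Survivors: concrete, stainless steel, alloy steel, aluminum alloy.
Putting every candidate on a common basis:
  concrete: E = 32.89 GPa, ρ = 2345 kg/m³
  stainless steel: E = 193.9 GPa, ρ = 7850 kg/m³
  alloy steel: E = 208.0 GPa, ρ = 7840 kg/m³
  aluminum alloy: E = 71.22 GPa, ρ = 2770 kg/m³
  aluminum alloy: M = 1.50×10⁻³
  concrete: M = 1.37×10⁻³
  alloy steel: M = 0.756×10⁻³
  stainless steel: M = 0.737×10⁻³
Highest index: aluminum alloy.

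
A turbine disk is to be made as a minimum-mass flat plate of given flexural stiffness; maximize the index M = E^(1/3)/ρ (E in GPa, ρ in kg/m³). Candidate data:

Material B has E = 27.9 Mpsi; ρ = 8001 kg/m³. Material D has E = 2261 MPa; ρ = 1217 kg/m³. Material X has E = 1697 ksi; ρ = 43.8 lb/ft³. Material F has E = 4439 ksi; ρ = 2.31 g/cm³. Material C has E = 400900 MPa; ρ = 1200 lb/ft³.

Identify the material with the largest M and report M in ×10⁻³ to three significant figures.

Convert each candidate to consistent units, then evaluate M:
  material B: E = 192.4 GPa, ρ = 8001 kg/m³
  material D: E = 2.261 GPa, ρ = 1217 kg/m³
  material X: E = 11.70 GPa, ρ = 701.6 kg/m³
  material F: E = 30.61 GPa, ρ = 2310 kg/m³
  material C: E = 400.9 GPa, ρ = 19220 kg/m³
  material X: M = 3.24×10⁻³
  material F: M = 1.35×10⁻³
  material D: M = 1.08×10⁻³
  material B: M = 0.721×10⁻³
  material C: M = 0.384×10⁻³
Material X has the largest M.

material X, M = 3.24×10⁻³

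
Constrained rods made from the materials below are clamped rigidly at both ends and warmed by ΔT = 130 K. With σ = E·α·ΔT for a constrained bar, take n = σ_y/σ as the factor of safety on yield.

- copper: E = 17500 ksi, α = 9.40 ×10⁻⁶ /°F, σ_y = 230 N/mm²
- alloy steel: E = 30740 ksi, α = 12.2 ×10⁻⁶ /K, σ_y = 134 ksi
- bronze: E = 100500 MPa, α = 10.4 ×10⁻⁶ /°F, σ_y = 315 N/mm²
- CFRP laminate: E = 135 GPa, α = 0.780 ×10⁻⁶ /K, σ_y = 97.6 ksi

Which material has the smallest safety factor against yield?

copper

In consistent units (E in GPa, α in ×10⁻⁶/K, σ_y in MPa):
  copper: E = 120.7, α = 16.9, σ_y = 230.0 → σ = 265 MPa, n = 0.867
  alloy steel: E = 211.9, α = 12.2, σ_y = 923.9 → σ = 336 MPa, n = 2.75
  bronze: E = 100.5, α = 18.7, σ_y = 315.0 → σ = 245 MPa, n = 1.29
  CFRP laminate: E = 135.0, α = 0.780, σ_y = 672.9 → σ = 13.7 MPa, n = 49.2
Smallest n: copper with n = 0.867.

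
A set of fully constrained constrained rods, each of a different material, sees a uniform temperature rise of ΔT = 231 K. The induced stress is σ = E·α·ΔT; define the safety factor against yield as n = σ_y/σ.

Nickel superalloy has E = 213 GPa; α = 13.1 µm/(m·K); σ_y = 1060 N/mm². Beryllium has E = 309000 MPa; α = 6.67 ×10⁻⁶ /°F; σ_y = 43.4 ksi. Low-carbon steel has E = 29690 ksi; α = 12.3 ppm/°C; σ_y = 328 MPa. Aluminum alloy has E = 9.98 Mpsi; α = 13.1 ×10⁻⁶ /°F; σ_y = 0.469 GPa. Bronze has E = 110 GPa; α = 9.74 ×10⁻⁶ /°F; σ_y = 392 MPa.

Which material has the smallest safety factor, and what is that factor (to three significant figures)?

beryllium, n = 0.349

With everything in SI (GPa, ×10⁻⁶/K, MPa):
  nickel superalloy: E = 213.0, α = 13.1, σ_y = 1060 → σ = 645 MPa, n = 1.64
  beryllium: E = 309.0, α = 12.0, σ_y = 299.2 → σ = 857 MPa, n = 0.349
  low-carbon steel: E = 204.7, α = 12.3, σ_y = 328.0 → σ = 582 MPa, n = 0.564
  aluminum alloy: E = 68.81, α = 23.6, σ_y = 469.0 → σ = 375 MPa, n = 1.25
  bronze: E = 110.0, α = 17.5, σ_y = 392.0 → σ = 445 MPa, n = 0.880
The minimum is beryllium at n = 0.349.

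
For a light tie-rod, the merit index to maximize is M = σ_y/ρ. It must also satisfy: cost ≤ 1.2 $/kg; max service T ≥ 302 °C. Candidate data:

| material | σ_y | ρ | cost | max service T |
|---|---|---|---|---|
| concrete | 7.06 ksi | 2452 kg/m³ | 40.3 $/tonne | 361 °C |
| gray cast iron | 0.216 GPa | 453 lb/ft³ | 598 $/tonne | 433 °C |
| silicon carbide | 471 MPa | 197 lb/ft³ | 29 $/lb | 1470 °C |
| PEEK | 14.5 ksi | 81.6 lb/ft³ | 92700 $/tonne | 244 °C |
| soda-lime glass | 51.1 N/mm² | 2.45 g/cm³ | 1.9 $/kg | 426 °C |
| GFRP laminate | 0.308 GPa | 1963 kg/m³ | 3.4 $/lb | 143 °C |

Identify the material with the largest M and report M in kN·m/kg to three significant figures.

gray cast iron, M = 29.8 kN·m/kg

Screen on constraints: cost ≤ 1.2 $/kg; max service T ≥ 302 °C. Survivors: concrete, gray cast iron.
Putting every candidate on a common basis:
  concrete: σ_y = 48.68 MPa, ρ = 2452 kg/m³
  gray cast iron: σ_y = 216.0 MPa, ρ = 7256 kg/m³
  gray cast iron: M = 29.8 kN·m/kg
  concrete: M = 19.9 kN·m/kg
Gray cast iron ranks first.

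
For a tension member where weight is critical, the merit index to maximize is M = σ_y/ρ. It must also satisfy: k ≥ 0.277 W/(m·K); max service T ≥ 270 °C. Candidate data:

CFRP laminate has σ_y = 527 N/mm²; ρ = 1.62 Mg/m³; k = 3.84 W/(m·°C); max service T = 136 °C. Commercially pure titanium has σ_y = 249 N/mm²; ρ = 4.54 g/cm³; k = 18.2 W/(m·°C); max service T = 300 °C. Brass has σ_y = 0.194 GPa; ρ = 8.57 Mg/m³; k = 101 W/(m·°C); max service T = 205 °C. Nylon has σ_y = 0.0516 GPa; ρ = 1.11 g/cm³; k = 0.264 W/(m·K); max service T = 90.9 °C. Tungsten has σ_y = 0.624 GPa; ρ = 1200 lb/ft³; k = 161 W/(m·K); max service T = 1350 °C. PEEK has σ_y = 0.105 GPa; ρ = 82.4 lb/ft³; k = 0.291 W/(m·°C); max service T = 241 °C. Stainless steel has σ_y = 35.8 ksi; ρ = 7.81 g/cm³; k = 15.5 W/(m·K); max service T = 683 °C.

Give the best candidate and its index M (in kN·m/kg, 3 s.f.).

commercially pure titanium, M = 54.8 kN·m/kg

Screen on constraints: k ≥ 0.277 W/(m·K); max service T ≥ 270 °C. Survivors: commercially pure titanium, tungsten, stainless steel.
Putting every candidate on a common basis:
  commercially pure titanium: σ_y = 249.0 MPa, ρ = 4540 kg/m³
  tungsten: σ_y = 624.0 MPa, ρ = 19220 kg/m³
  stainless steel: σ_y = 246.8 MPa, ρ = 7810 kg/m³
  commercially pure titanium: M = 54.8 kN·m/kg
  tungsten: M = 32.5 kN·m/kg
  stainless steel: M = 31.6 kN·m/kg
Commercially pure titanium has the largest M.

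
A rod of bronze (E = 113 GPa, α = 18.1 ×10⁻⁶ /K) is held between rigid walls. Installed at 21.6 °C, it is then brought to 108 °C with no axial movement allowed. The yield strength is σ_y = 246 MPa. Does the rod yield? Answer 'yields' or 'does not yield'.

does not yield

ΔT = 86.40 K. Constrained thermal stress σ = E·α·ΔT = 113.0×10³ MPa × 18.1×10⁻⁶ × 86.40 = 177 MPa (compressive).
Compare to σ_y = 246 MPa: σ < σ_y, so it does not yield.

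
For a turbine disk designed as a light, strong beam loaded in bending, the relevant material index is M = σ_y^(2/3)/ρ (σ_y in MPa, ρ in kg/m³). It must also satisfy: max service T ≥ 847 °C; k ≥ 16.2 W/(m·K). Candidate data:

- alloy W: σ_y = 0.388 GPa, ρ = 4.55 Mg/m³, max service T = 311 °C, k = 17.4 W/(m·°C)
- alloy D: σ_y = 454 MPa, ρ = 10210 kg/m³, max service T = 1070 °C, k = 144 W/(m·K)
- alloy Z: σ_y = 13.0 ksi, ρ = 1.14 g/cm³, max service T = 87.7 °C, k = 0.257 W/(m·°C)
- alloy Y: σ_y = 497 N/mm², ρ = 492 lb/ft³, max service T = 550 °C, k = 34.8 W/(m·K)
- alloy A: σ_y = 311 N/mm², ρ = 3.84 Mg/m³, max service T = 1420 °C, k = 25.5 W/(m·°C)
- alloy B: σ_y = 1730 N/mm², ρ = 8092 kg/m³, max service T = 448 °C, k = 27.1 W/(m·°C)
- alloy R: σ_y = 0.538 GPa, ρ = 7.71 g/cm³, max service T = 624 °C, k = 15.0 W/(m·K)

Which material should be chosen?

Screen on constraints: max service T ≥ 847 °C; k ≥ 16.2 W/(m·K). Survivors: alloy D, alloy A.
Putting every candidate on a common basis:
  alloy D: σ_y = 454.0 MPa, ρ = 10210 kg/m³
  alloy A: σ_y = 311.0 MPa, ρ = 3840 kg/m³
  alloy A: M = 12.0×10⁻³
  alloy D: M = 5.79×10⁻³
Highest index: alloy A.

alloy A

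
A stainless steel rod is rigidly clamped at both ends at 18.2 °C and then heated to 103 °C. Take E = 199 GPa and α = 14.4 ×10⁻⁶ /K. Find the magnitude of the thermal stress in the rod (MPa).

243 MPa

ΔT = 84.80 K. Constrained thermal stress σ = E·α·ΔT = 199.0×10³ MPa × 14.4×10⁻⁶ × 84.80 = 243 MPa (compressive).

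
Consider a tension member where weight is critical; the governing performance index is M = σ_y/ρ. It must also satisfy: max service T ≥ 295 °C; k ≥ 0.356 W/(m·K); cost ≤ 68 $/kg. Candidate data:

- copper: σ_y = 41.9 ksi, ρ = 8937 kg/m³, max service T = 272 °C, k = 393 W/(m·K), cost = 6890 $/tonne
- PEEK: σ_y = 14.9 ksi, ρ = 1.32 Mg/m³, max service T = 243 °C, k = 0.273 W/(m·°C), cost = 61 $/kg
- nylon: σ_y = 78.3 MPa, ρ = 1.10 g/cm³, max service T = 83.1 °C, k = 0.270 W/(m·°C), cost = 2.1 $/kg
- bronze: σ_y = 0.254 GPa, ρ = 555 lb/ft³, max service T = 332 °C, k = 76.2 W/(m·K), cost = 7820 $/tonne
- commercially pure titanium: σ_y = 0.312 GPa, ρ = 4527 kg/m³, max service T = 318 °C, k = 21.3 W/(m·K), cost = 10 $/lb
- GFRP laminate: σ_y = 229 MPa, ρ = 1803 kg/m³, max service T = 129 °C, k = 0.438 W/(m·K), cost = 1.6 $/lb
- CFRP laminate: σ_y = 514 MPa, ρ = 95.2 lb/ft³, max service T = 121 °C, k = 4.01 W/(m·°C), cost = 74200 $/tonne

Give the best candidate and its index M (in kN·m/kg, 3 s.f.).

Screen on constraints: max service T ≥ 295 °C; k ≥ 0.356 W/(m·K); cost ≤ 68 $/kg. Survivors: bronze, commercially pure titanium.
In SI units:
  bronze: σ_y = 254.0 MPa, ρ = 8890 kg/m³
  commercially pure titanium: σ_y = 312.0 MPa, ρ = 4527 kg/m³
  commercially pure titanium: M = 68.9 kN·m/kg
  bronze: M = 28.6 kN·m/kg
Highest index: commercially pure titanium.

commercially pure titanium, M = 68.9 kN·m/kg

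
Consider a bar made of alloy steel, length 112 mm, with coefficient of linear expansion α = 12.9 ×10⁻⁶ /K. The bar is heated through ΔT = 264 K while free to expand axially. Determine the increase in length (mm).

0.381 mm

ΔL = α·L₀·ΔT = 12.9×10⁻⁶ × 112 mm × 264.0 K = 0.381 mm.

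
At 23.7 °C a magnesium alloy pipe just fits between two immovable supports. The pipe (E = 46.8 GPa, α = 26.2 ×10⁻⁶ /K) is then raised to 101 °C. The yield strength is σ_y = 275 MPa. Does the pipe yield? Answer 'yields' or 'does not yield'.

ΔT = 77.30 K. Constrained thermal stress σ = E·α·ΔT = 46.80×10³ MPa × 26.2×10⁻⁶ × 77.30 = 94.8 MPa (compressive).
Compare to σ_y = 275 MPa: σ < σ_y, so it does not yield.

does not yield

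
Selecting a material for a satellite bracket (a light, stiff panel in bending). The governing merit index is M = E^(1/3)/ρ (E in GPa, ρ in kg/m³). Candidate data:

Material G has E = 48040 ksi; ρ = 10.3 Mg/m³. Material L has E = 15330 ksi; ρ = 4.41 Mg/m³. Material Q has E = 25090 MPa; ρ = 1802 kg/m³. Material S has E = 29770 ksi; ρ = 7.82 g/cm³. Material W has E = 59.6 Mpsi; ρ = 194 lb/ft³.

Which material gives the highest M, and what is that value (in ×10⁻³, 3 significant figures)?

material W, M = 2.39×10⁻³

Convert each candidate to consistent units, then evaluate M:
  material G: E = 331.2 GPa, ρ = 10300 kg/m³
  material L: E = 105.7 GPa, ρ = 4410 kg/m³
  material Q: E = 25.09 GPa, ρ = 1802 kg/m³
  material S: E = 205.3 GPa, ρ = 7820 kg/m³
  material W: E = 410.9 GPa, ρ = 3108 kg/m³
  material W: M = 2.39×10⁻³
  material Q: M = 1.62×10⁻³
  material L: M = 1.07×10⁻³
  material S: M = 0.754×10⁻³
  material G: M = 0.672×10⁻³
The maximum is for material W.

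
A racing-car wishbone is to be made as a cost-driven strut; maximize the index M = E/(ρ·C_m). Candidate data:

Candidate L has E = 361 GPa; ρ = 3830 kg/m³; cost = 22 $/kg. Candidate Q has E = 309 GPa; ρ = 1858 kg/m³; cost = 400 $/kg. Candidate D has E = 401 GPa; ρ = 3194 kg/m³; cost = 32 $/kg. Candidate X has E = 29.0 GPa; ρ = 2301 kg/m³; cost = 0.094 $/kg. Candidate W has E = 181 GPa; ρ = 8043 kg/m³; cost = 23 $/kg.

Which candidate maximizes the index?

candidate X

Evaluate M for each candidate:
  candidate X: M = 134 MN·m per $
  candidate L: M = 4.28 MN·m per $
  candidate D: M = 3.92 MN·m per $
  candidate W: M = 0.978 MN·m per $
  candidate Q: M = 0.416 MN·m per $
Candidate X ranks first.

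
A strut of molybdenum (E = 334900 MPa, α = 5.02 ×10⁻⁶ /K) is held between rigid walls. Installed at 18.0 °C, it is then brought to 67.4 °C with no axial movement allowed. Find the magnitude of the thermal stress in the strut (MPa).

E = 334900 MPa = 334.9 GPa.
ΔT = 49.40 K. Constrained thermal stress σ = E·α·ΔT = 334.9×10³ MPa × 5.02×10⁻⁶ × 49.40 = 83.1 MPa (compressive).

83.1 MPa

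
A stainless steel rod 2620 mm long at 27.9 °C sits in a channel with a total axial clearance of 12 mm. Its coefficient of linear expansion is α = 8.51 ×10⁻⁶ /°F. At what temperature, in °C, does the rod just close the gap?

α = 8.51×10⁻⁶/°F × 9/5 = 15.3×10⁻⁶/K.
α·L₀·ΔT = 12.0 mm ⇒ ΔT = 12.0 / (15.3×10⁻⁶ × 2620.0) = 299.0 K.
T = 27.9 + 299.0 = 326.9 °C.

327 °C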